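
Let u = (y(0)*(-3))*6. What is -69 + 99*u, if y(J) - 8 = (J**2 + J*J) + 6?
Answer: -25017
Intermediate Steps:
y(J) = 14 + 2*J**2 (y(J) = 8 + ((J**2 + J*J) + 6) = 8 + ((J**2 + J**2) + 6) = 8 + (2*J**2 + 6) = 8 + (6 + 2*J**2) = 14 + 2*J**2)
u = -252 (u = ((14 + 2*0**2)*(-3))*6 = ((14 + 2*0)*(-3))*6 = ((14 + 0)*(-3))*6 = (14*(-3))*6 = -42*6 = -252)
-69 + 99*u = -69 + 99*(-252) = -69 - 24948 = -25017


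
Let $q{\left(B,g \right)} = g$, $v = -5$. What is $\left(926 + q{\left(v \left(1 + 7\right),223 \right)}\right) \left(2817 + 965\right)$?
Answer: $4345518$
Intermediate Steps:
$\left(926 + q{\left(v \left(1 + 7\right),223 \right)}\right) \left(2817 + 965\right) = \left(926 + 223\right) \left(2817 + 965\right) = 1149 \cdot 3782 = 4345518$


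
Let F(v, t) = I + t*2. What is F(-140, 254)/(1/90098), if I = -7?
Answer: 45139098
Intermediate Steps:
F(v, t) = -7 + 2*t (F(v, t) = -7 + t*2 = -7 + 2*t)
F(-140, 254)/(1/90098) = (-7 + 2*254)/(1/90098) = (-7 + 508)/(1/90098) = 501*90098 = 45139098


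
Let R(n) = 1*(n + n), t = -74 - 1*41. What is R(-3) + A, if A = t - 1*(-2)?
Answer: -119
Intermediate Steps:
t = -115 (t = -74 - 41 = -115)
A = -113 (A = -115 - 1*(-2) = -115 + 2 = -113)
R(n) = 2*n (R(n) = 1*(2*n) = 2*n)
R(-3) + A = 2*(-3) - 113 = -6 - 113 = -119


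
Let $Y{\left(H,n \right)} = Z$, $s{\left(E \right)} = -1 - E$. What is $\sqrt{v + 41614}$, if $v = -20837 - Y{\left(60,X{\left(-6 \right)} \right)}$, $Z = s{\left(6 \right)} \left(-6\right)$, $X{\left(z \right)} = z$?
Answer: $\sqrt{20735} \approx 144.0$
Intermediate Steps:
$Z = 42$ ($Z = \left(-1 - 6\right) \left(-6\right) = \left(-7\right) \left(-6\right) = 42$)
$Y{\left(H,n \right)} = 42$
$v = -20879$ ($v = -20837 - 42 = -20879$)
$\sqrt{v + 41614} = \sqrt{-20879 + 41614} = \sqrt{20735}$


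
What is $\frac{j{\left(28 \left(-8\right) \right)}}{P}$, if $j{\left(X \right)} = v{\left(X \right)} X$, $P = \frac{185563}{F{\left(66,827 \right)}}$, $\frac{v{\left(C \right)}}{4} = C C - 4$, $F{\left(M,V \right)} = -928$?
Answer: $\frac{5959630848}{26509} \approx 2.2482 \cdot 10^{5}$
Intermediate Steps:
$v{\left(C \right)} = -16 + 4 C^{2}$ ($v{\left(C \right)} = 4 \left(C C - 4\right) = 4 \left(C^{2} - 4\right) = 4 \left(-4 + C^{2}\right) = -16 + 4 C^{2}$)
$P = - \frac{185563}{928}$ ($P = \frac{185563}{-928} = 185563 \left(- \frac{1}{928}\right) = - \frac{185563}{928} \approx -199.96$)
$j{\left(X \right)} = X \left(-16 + 4 X^{2}\right)$ ($j{\left(X \right)} = \left(-16 + 4 X^{2}\right) X = X \left(-16 + 4 X^{2}\right)$)
$\frac{j{\left(28 \left(-8\right) \right)}}{P} = \frac{4 \cdot 28 \left(-8\right) \left(-4 + \left(28 \left(-8\right)\right)^{2}\right)}{- \frac{185563}{928}} = 4 \left(-224\right) \left(-4 + \left(-224\right)^{2}\right) \left(- \frac{928}{185563}\right) = 4 \left(-224\right) \left(-4 + 50176\right) \left(- \frac{928}{185563}\right) = 4 \left(-224\right) 50172 \left(- \frac{928}{185563}\right) = \left(-44954112\right) \left(- \frac{928}{185563}\right) = \frac{5959630848}{26509}$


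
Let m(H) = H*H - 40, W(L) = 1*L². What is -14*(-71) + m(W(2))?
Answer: 970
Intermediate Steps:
W(L) = L²
m(H) = -40 + H² (m(H) = H² - 40 = -40 + H²)
-14*(-71) + m(W(2)) = -14*(-71) + (-40 + (2²)²) = -1*(-994) + (-40 + 4²) = 994 + (-40 + 16) = 994 - 24 = 970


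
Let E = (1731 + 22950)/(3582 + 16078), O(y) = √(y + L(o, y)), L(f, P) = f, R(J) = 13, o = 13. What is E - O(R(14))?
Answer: 24681/19660 - √26 ≈ -3.8436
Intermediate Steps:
O(y) = √(13 + y) (O(y) = √(y + 13) = √(13 + y))
E = 24681/19660 ≈ 1.2554
E - O(R(14)) = 24681/19660 - √(13 + 13) = 24681/19660 - √26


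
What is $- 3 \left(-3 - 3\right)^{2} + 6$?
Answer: $-102$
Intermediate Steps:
$- 3 \left(-3 - 3\right)^{2} + 6 = - 3 \left(-6\right)^{2} + 6 = \left(-3\right) 36 + 6 = -108 + 6 = -102$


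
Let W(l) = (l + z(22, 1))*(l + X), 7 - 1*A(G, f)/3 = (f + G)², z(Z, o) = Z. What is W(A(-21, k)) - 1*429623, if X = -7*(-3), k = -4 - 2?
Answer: 4169257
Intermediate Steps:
k = -6
A(G, f) = 21 - 3*(G + f)² (A(G, f) = 21 - 3*(f + G)² = 21 - 3*(G + f)²)
X = 21
W(l) = (21 + l)*(22 + l) (W(l) = (l + 22)*(l + 21) = (22 + l)*(21 + l) = (21 + l)*(22 + l))
W(A(-21, k)) - 1*429623 = (462 + (21 - 3*(-21 - 6)²)² + 43*(21 - 3*(-21 - 6)²)) - 1*429623 = (462 + (21 - 3*(-27)²)² + 43*(21 - 3*(-27)²)) - 429623 = (462 + (21 - 3*729)² + 43*(21 - 3*729)) - 429623 = (462 + (21 - 2187)² + 43*(21 - 2187)) - 429623 = (462 + (-2166)² + 43*(-2166)) - 429623 = (462 + 4691556 - 93138) - 429623 = 4598880 - 429623 = 4169257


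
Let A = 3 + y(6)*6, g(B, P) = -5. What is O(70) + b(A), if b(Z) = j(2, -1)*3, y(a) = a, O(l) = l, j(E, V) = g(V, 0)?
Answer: 55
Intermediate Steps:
j(E, V) = -5
A = 39 (A = 3 + 6*6 = 3 + 36 = 39)
b(Z) = -15 (b(Z) = -5*3 = -15)
O(70) + b(A) = 70 - 15 = 55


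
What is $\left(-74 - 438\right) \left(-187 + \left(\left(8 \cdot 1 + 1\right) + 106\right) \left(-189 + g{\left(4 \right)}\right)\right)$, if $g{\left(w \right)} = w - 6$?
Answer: $11341824$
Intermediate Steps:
$g{\left(w \right)} = -6 + w$ ($g{\left(w \right)} = w - 6 = -6 + w$)
$\left(-74 - 438\right) \left(-187 + \left(\left(8 \cdot 1 + 1\right) + 106\right) \left(-189 + g{\left(4 \right)}\right)\right) = \left(-74 - 438\right) \left(-187 + \left(\left(8 \cdot 1 + 1\right) + 106\right) \left(-189 + \left(-6 + 4\right)\right)\right) = - 512 \left(-187 + \left(\left(8 + 1\right) + 106\right) \left(-189 - 2\right)\right) = - 512 \left(-187 + \left(9 + 106\right) \left(-191\right)\right) = - 512 \left(-187 + 115 \left(-191\right)\right) = - 512 \left(-187 - 21965\right) = \left(-512\right) \left(-22152\right) = 11341824$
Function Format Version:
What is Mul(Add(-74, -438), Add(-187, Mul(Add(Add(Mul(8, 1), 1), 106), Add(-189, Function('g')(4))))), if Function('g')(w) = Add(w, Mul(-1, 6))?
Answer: 11341824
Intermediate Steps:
Function('g')(w) = Add(-6, w) (Function('g')(w) = Add(w, -6) = Add(-6, w))
Mul(Add(-74, -438), Add(-187, Mul(Add(Add(Mul(8, 1), 1), 106), Add(-189, Function('g')(4))))) = Mul(Add(-74, -438), Add(-187, Mul(Add(Add(Mul(8, 1), 1), 106), Add(-189, Add(-6, 4))))) = Mul(-512, Add(-187, Mul(Add(Add(8, 1), 106), Add(-189, -2)))) = Mul(-512, Add(-187, Mul(Add(9, 106), -191))) = Mul(-512, Add(-187, Mul(115, -191))) = Mul(-512, Add(-187, -21965)) = Mul(-512, -22152) = 11341824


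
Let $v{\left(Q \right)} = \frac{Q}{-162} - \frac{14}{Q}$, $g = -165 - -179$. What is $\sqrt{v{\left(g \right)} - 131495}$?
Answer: $\frac{i \sqrt{10651183}}{9} \approx 362.62 i$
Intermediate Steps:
$g = 14$ ($g = -165 + 179 = 14$)
$v{\left(Q \right)} = - \frac{14}{Q} - \frac{Q}{162}$ ($v{\left(Q \right)} = Q \left(- \frac{1}{162}\right) - \frac{14}{Q} = - \frac{Q}{162} - \frac{14}{Q} = - \frac{14}{Q} - \frac{Q}{162}$)
$\sqrt{v{\left(g \right)} - 131495} = \sqrt{\left(- \frac{14}{14} - \frac{7}{81}\right) - 131495} = \sqrt{\left(\left(-14\right) \frac{1}{14} - \frac{7}{81}\right) - 131495} = \sqrt{\left(-1 - \frac{7}{81}\right) - 131495} = \sqrt{- \frac{88}{81} - 131495} = \sqrt{- \frac{10651183}{81}} = \frac{i \sqrt{10651183}}{9}$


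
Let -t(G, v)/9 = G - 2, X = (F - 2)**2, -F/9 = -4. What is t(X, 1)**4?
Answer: 11635720298048016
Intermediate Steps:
F = 36 (F = -9*(-4) = 36)
X = 1156 (X = (36 - 2)**2 = 34**2 = 1156)
t(G, v) = 18 - 9*G (t(G, v) = -9*(G - 2) = -9*(-2 + G) = 18 - 9*G)
t(X, 1)**4 = (18 - 9*1156)**4 = (18 - 10404)**4 = (-10386)**4 = 11635720298048016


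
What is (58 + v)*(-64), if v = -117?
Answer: 3776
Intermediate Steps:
(58 + v)*(-64) = (58 - 117)*(-64) = -59*(-64) = 3776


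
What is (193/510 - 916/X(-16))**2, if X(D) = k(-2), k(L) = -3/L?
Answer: 10763855001/28900 ≈ 3.7245e+5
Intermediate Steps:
X(D) = 3/2 (X(D) = -3/(-2) = -3*(-1/2) = 3/2)
(193/510 - 916/X(-16))**2 = (193/510 - 916/3/2)**2 = (193*(1/510) - 916*2/3)**2 = (193/510 - 1832/3)**2 = (-103749/170)**2 = 10763855001/28900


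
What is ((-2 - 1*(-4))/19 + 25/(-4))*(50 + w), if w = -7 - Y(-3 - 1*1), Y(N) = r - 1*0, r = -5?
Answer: -5604/19 ≈ -294.95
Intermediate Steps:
Y(N) = -5 (Y(N) = -5 - 1*0 = -5 + 0 = -5)
w = -2 (w = -7 - 1*(-5) = -7 + 5 = -2)
((-2 - 1*(-4))/19 + 25/(-4))*(50 + w) = ((-2 - 1*(-4))/19 + 25/(-4))*(50 - 2) = ((-2 + 4)*(1/19) + 25*(-¼))*48 = (2*(1/19) - 25/4)*48 = (2/19 - 25/4)*48 = -467/76*48 = -5604/19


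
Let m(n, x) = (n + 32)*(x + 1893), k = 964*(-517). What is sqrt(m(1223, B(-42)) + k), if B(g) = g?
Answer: sqrt(1824617) ≈ 1350.8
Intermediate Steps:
k = -498388
m(n, x) = (32 + n)*(1893 + x)
sqrt(m(1223, B(-42)) + k) = sqrt((60576 + 32*(-42) + 1893*1223 + 1223*(-42)) - 498388) = sqrt((60576 - 1344 + 2315139 - 51366) - 498388) = sqrt(2323005 - 498388) = sqrt(1824617)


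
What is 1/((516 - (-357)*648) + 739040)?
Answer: 1/970892 ≈ 1.0300e-6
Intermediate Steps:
1/((516 - (-357)*648) + 739040) = 1/((516 - 1*(-231336)) + 739040) = 1/((516 + 231336) + 739040) = 1/(231852 + 739040) = 1/970892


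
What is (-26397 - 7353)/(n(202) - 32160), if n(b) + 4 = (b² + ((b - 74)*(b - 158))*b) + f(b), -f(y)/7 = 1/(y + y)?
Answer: -13635000/463106809 ≈ -0.029442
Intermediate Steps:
f(y) = -7/(2*y) (f(y) = -7/(y + y) = -7*1/(2*y) = -7/(2*y))
n(b) = -4 + b² - 7/(2*b) + b*(-158 + b)*(-74 + b) (n(b) = -4 + ((b² + ((b - 74)*(b - 158))*b) - 7/(2*b)) = -4 + ((b² + ((-74 + b)*(-158 + b))*b) - 7/(2*b)) = -4 + ((b² + ((-158 + b)*(-74 + b))*b) - 7/(2*b)) = -4 + ((b² + b*(-158 + b)*(-74 + b)) - 7/(2*b)) = -4 + (b² - 7/(2*b) + b*(-158 + b)*(-74 + b)) = -4 + b² - 7/(2*b) + b*(-158 + b)*(-74 + b))
(-26397 - 7353)/(n(202) - 32160) = (-26397 - 7353)/((-4 + 202³ - 231*202² + 11692*202 - 7/2/202) - 32160) = -33750/((-4 + 8242408 - 231*40804 + 2361784 - 7/2*1/202) - 32160) = -33750/((-4 + 8242408 - 9425724 + 2361784 - 7/404) - 32160) = -33750/(476099449/404 - 32160) = -33750/463106809/404 = -33750*404/463106809 = -13635000/463106809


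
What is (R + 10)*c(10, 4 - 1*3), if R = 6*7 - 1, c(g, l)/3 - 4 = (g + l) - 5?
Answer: 1530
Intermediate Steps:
c(g, l) = -3 + 3*g + 3*l (c(g, l) = 12 + 3*((g + l) - 5) = 12 + 3*(-5 + g + l) = 12 + (-15 + 3*g + 3*l) = -3 + 3*g + 3*l)
R = 41 (R = 42 - 1 = 41)
(R + 10)*c(10, 4 - 1*3) = (41 + 10)*(-3 + 3*10 + 3*(4 - 1*3)) = 51*(-3 + 30 + 3*(4 - 3)) = 51*(-3 + 30 + 3*1) = 51*(-3 + 30 + 3) = 51*30 = 1530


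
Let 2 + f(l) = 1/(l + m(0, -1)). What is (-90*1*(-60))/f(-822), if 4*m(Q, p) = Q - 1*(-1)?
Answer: -8874900/3289 ≈ -2698.4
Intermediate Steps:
m(Q, p) = ¼ + Q/4 (m(Q, p) = (Q - 1*(-1))/4 = (Q + 1)/4 = (1 + Q)/4 = ¼ + Q/4)
f(l) = -2 + 1/(¼ + l) (f(l) = -2 + 1/(l + (¼ + (¼)*0)) = -2 + 1/(l + (¼ + 0)) = -2 + 1/(l + ¼) = -2 + 1/(¼ + l))
(-90*1*(-60))/f(-822) = (-90*1*(-60))/((2*(1 - 4*(-822))/(1 + 4*(-822)))) = (-90*(-60))/((2*(1 + 3288)/(1 - 3288))) = 5400/((2*3289/(-3287))) = 5400/((2*(-1/3287)*3289)) = 5400/(-6578/3287) = 5400*(-3287/6578) = -8874900/3289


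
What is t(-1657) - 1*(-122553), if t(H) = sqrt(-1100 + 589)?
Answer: 122553 + I*sqrt(511) ≈ 1.2255e+5 + 22.605*I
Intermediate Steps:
t(H) = I*sqrt(511) (t(H) = sqrt(-511) = I*sqrt(511))
t(-1657) - 1*(-122553) = I*sqrt(511) - 1*(-122553) = I*sqrt(511) + 122553 = 122553 + I*sqrt(511)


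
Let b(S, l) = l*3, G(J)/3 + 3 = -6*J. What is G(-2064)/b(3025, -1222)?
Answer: -12381/1222 ≈ -10.132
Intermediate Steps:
G(J) = -9 - 18*J (G(J) = -9 + 3*(-6*J) = -9 - 18*J)
b(S, l) = 3*l
G(-2064)/b(3025, -1222) = (-9 - 18*(-2064))/((3*(-1222))) = (-9 + 37152)/(-3666) = 37143*(-1/3666) = -12381/1222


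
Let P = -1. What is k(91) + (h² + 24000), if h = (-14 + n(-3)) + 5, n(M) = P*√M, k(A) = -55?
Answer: 24023 + 18*I*√3 ≈ 24023.0 + 31.177*I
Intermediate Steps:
n(M) = -√M
h = -9 - I*√3 (h = (-14 - √(-3)) + 5 = (-14 - I*√3) + 5 = -9 - I*√3 ≈ -9.0 - 1.732*I)
k(91) + (h² + 24000) = -55 + ((-9 - I*√3)² + 24000) = -55 + (24000 + (-9 - I*√3)²) = 23945 + (-9 - I*√3)²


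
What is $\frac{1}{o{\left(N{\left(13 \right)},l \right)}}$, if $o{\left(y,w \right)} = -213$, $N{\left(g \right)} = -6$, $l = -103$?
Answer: $- \frac{1}{213} \approx -0.0046948$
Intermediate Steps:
$\frac{1}{o{\left(N{\left(13 \right)},l \right)}} = \frac{1}{-213} = - \frac{1}{213}$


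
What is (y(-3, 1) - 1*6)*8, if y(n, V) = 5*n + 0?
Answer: -168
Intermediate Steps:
y(n, V) = 5*n
(y(-3, 1) - 1*6)*8 = (5*(-3) - 1*6)*8 = (-15 - 6)*8 = -21*8 = -168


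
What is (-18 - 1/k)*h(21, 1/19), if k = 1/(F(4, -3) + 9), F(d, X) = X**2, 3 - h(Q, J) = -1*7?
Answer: -360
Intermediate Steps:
h(Q, J) = 10 (h(Q, J) = 3 - (-1)*7 = 3 - 1*(-7) = 3 + 7 = 10)
k = 1/18 (k = 1/((-3)**2 + 9) = 1/(9 + 9) = 1/18 ≈ 0.055556)
(-18 - 1/k)*h(21, 1/19) = (-18 - 1/1/18)*10 = (-18 - 1*18)*10 = (-18 - 18)*10 = -36*10 = -360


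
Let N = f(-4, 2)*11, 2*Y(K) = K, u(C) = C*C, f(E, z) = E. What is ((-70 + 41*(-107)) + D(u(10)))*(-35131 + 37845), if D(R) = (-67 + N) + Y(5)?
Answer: -12390767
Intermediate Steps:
u(C) = C²
Y(K) = K/2
N = -44 (N = -4*11 = -44)
D(R) = -217/2 (D(R) = (-67 - 44) + (½)*5 = -111 + 5/2 = -217/2)
((-70 + 41*(-107)) + D(u(10)))*(-35131 + 37845) = ((-70 + 41*(-107)) - 217/2)*(-35131 + 37845) = ((-70 - 4387) - 217/2)*2714 = (-4457 - 217/2)*2714 = -9131/2*2714 = -12390767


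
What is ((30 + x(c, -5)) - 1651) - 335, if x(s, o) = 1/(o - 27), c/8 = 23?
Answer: -62593/32 ≈ -1956.0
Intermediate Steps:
c = 184 (c = 8*23 = 184)
x(s, o) = 1/(-27 + o)
((30 + x(c, -5)) - 1651) - 335 = ((30 + 1/(-27 - 5)) - 1651) - 335 = ((30 + 1/(-32)) - 1651) - 335 = ((30 - 1/32) - 1651) - 335 = (959/32 - 1651) - 335 = -51873/32 - 335 = -62593/32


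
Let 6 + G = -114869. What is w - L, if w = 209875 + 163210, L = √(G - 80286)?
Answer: 373085 - I*√195161 ≈ 3.7309e+5 - 441.77*I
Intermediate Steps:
G = -114875 (G = -6 - 114869 = -114875)
L = I*√195161 (L = √(-114875 - 80286) = √(-195161) = I*√195161 ≈ 441.77*I)
w = 373085
w - L = 373085 - I*√195161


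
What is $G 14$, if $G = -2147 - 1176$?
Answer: $-46522$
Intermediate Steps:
$G = -3323$
$G 14 = \left(-3323\right) 14 = -46522$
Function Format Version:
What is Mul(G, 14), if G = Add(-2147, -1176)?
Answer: -46522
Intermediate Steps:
G = -3323
Mul(G, 14) = Mul(-3323, 14) = -46522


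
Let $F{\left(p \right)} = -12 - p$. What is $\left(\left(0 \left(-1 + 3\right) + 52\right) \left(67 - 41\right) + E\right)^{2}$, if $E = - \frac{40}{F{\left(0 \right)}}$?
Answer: $\frac{16532356}{9} \approx 1.8369 \cdot 10^{6}$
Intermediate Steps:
$E = \frac{10}{3}$ ($E = - \frac{40}{-12 - 0} = - \frac{40}{-12 + 0} = - \frac{40}{-12} = \left(-40\right) \left(- \frac{1}{12}\right) = \frac{10}{3} \approx 3.3333$)
$\left(\left(0 \left(-1 + 3\right) + 52\right) \left(67 - 41\right) + E\right)^{2} = \left(\left(0 \left(-1 + 3\right) + 52\right) \left(67 - 41\right) + \frac{10}{3}\right)^{2} = \left(\left(0 \cdot 2 + 52\right) 26 + \frac{10}{3}\right)^{2} = \left(\left(0 + 52\right) 26 + \frac{10}{3}\right)^{2} = \left(52 \cdot 26 + \frac{10}{3}\right)^{2} = \left(1352 + \frac{10}{3}\right)^{2} = \left(\frac{4066}{3}\right)^{2} = \frac{16532356}{9}$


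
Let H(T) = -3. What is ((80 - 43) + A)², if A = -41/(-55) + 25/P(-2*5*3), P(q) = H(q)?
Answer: 23551609/27225 ≈ 865.07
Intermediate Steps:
P(q) = -3
A = -1252/165 (A = -41/(-55) + 25/(-3) = -41*(-1/55) + 25*(-⅓) = 41/55 - 25/3 = -1252/165 ≈ -7.5879)
((80 - 43) + A)² = ((80 - 43) - 1252/165)² = (37 - 1252/165)² = (4853/165)² = 23551609/27225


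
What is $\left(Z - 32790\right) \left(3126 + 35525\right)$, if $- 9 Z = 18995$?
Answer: $- \frac{12140472355}{9} \approx -1.3489 \cdot 10^{9}$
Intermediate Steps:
$Z = - \frac{18995}{9}$ ($Z = \left(- \frac{1}{9}\right) 18995 = - \frac{18995}{9} \approx -2110.6$)
$\left(Z - 32790\right) \left(3126 + 35525\right) = \left(- \frac{18995}{9} - 32790\right) \left(3126 + 35525\right) = \left(- \frac{314105}{9}\right) 38651 = - \frac{12140472355}{9}$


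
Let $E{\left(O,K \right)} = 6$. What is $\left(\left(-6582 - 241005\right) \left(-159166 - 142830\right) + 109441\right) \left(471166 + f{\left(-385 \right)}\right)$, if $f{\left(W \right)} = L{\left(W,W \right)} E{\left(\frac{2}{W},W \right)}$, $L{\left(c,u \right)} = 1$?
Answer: $35229715654414996$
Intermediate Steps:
$f{\left(W \right)} = 6$ ($f{\left(W \right)} = 1 \cdot 6 = 6$)
$\left(\left(-6582 - 241005\right) \left(-159166 - 142830\right) + 109441\right) \left(471166 + f{\left(-385 \right)}\right) = \left(\left(-6582 - 241005\right) \left(-159166 - 142830\right) + 109441\right) \left(471166 + 6\right) = \left(\left(-247587\right) \left(-301996\right) + 109441\right) 471172 = \left(74770283652 + 109441\right) 471172 = 74770393093 \cdot 471172 = 35229715654414996$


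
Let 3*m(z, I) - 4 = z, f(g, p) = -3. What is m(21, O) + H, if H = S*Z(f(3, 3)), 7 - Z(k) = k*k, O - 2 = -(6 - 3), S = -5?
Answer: 55/3 ≈ 18.333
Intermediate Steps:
O = -1 (O = 2 - (6 - 3) = 2 - 1*3 = 2 - 3 = -1)
m(z, I) = 4/3 + z/3
Z(k) = 7 - k² (Z(k) = 7 - k*k = 7 - k²)
H = 10 (H = -5*(7 - 1*(-3)²) = -5*(7 - 1*9) = -5*(7 - 9) = -5*(-2) = 10)
m(21, O) + H = (4/3 + (⅓)*21) + 10 = (4/3 + 7) + 10 = 25/3 + 10 = 55/3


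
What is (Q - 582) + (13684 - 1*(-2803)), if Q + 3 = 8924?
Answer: 24826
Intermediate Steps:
Q = 8921 (Q = -3 + 8924 = 8921)
(Q - 582) + (13684 - 1*(-2803)) = (8921 - 582) + (13684 - 1*(-2803)) = 8339 + (13684 + 2803) = 8339 + 16487 = 24826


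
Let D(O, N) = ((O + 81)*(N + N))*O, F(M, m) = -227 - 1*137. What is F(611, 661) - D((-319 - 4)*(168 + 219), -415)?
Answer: 12960553683236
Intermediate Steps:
F(M, m) = -364 (F(M, m) = -227 - 137 = -364)
D(O, N) = 2*N*O*(81 + O) (D(O, N) = ((81 + O)*(2*N))*O = (2*N*(81 + O))*O = 2*N*O*(81 + O))
F(611, 661) - D((-319 - 4)*(168 + 219), -415) = -364 - 2*(-415)*(-319 - 4)*(168 + 219)*(81 + (-319 - 4)*(168 + 219)) = -364 - 2*(-415)*(-323*387)*(81 - 323*387) = -364 - 2*(-415)*(-125001)*(81 - 125001) = -364 - 2*(-415)*(-125001)*(-124920) = -364 - 1*(-12960553683600) = -364 + 12960553683600 = 12960553683236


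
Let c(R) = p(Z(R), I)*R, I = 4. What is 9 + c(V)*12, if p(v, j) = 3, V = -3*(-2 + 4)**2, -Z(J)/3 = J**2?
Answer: -423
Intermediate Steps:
Z(J) = -3*J**2
V = -12 (V = -3*2**2 = -3*4 = -12)
c(R) = 3*R
9 + c(V)*12 = 9 + (3*(-12))*12 = 9 - 36*12 = 9 - 432 = -423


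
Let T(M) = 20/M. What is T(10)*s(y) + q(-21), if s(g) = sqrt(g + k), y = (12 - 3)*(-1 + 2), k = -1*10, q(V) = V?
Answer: -21 + 2*I ≈ -21.0 + 2.0*I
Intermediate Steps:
k = -10
y = 9 (y = 9*1 = 9)
s(g) = sqrt(-10 + g) (s(g) = sqrt(g - 10) = sqrt(-10 + g))
T(10)*s(y) + q(-21) = (20/10)*sqrt(-10 + 9) - 21 = (20*(1/10))*sqrt(-1) - 21 = 2*I - 21 = -21 + 2*I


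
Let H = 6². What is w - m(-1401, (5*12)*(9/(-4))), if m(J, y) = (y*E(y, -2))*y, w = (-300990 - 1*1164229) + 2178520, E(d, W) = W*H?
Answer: 2025501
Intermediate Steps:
H = 36
E(d, W) = 36*W (E(d, W) = W*36 = 36*W)
w = 713301 (w = (-300990 - 1164229) + 2178520 = -1465219 + 2178520 = 713301)
m(J, y) = -72*y² (m(J, y) = (y*(36*(-2)))*y = (y*(-72))*y = (-72*y)*y = -72*y²)
w - m(-1401, (5*12)*(9/(-4))) = 713301 - (-72)*((5*12)*(9/(-4)))² = 713301 - (-72)*(60*(9*(-¼)))² = 713301 - (-72)*(60*(-9/4))² = 713301 - (-72)*(-135)² = 713301 - (-72)*18225 = 713301 - 1*(-1312200) = 713301 + 1312200 = 2025501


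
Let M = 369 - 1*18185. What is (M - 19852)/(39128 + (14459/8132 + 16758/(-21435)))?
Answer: -38397001360/39886272739 ≈ -0.96266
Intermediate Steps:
M = -17816 (M = 369 - 18185 = -17816)
(M - 19852)/(39128 + (14459/8132 + 16758/(-21435))) = (-17816 - 19852)/(39128 + (14459/8132 + 16758/(-21435))) = -37668/(39128 + (14459*(1/8132) + 16758*(-1/21435))) = -37668/(39128 + (761/428 - 5586/7145)) = -37668/(39128 + 3046537/3058060) = -37668/119658818217/3058060 = -37668*3058060/119658818217 = -38397001360/39886272739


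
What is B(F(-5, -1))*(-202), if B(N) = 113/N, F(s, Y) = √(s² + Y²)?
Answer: -11413*√26/13 ≈ -4476.5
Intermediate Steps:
F(s, Y) = √(Y² + s²)
B(F(-5, -1))*(-202) = (113/(√((-1)² + (-5)²)))*(-202) = (113/(√(1 + 25)))*(-202) = (113/(√26))*(-202) = (113*(√26/26))*(-202) = (113*√26/26)*(-202) = -11413*√26/13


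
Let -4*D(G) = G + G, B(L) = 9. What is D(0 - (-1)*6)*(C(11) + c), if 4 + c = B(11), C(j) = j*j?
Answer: -378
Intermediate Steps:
C(j) = j²
c = 5 (c = -4 + 9 = 5)
D(G) = -G/2 (D(G) = -(G + G)/4 = -G/2)
D(0 - (-1)*6)*(C(11) + c) = (-(0 - (-1)*6)/2)*(11² + 5) = (-(0 - 1*(-6))/2)*(121 + 5) = -(0 + 6)/2*126 = -½*6*126 = -3*126 = -378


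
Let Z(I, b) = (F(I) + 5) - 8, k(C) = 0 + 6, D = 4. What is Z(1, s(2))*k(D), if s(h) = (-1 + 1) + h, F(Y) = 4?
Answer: 6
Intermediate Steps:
k(C) = 6
s(h) = h (s(h) = 0 + h = h)
Z(I, b) = 1 (Z(I, b) = (4 + 5) - 8 = 9 - 8 = 1)
Z(1, s(2))*k(D) = 1*6 = 6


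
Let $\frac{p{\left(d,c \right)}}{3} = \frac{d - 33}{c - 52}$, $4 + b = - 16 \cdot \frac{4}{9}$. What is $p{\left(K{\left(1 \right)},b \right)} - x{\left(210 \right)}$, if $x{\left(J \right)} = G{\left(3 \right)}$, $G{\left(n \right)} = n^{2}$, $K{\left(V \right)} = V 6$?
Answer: $- \frac{4383}{568} \approx -7.7166$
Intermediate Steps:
$K{\left(V \right)} = 6 V$
$b = - \frac{100}{9}$ ($b = -4 - 16 \cdot \frac{4}{9} = -4 - 16 \cdot 4 \cdot \frac{1}{9} = -4 - \frac{64}{9} = - \frac{100}{9} \approx -11.111$)
$p{\left(d,c \right)} = \frac{3 \left(-33 + d\right)}{-52 + c}$ ($p{\left(d,c \right)} = 3 \frac{d - 33}{c - 52} = 3 \frac{-33 + d}{-52 + c} = \frac{3 \left(-33 + d\right)}{-52 + c}$)
$x{\left(J \right)} = 9$ ($x{\left(J \right)} = 3^{2} = 9$)
$p{\left(K{\left(1 \right)},b \right)} - x{\left(210 \right)} = \frac{3 \left(-33 + 6 \cdot 1\right)}{-52 - \frac{100}{9}} - 9 = \frac{3 \left(-33 + 6\right)}{- \frac{568}{9}} - 9 = 3 \left(- \frac{9}{568}\right) \left(-27\right) - 9 = \frac{729}{568} - 9 = - \frac{4383}{568}$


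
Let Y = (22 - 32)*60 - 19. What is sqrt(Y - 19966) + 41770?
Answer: 41770 + I*sqrt(20585) ≈ 41770.0 + 143.47*I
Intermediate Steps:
Y = -619 (Y = -10*60 - 19 = -600 - 19 = -619)
sqrt(Y - 19966) + 41770 = sqrt(-619 - 19966) + 41770 = sqrt(-20585) + 41770 = I*sqrt(20585) + 41770 = 41770 + I*sqrt(20585)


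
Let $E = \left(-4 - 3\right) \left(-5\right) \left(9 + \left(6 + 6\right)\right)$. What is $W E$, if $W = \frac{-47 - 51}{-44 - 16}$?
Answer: $\frac{2401}{2} \approx 1200.5$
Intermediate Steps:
$W = \frac{49}{30}$ ($W = - \frac{98}{-60} = \left(-98\right) \left(- \frac{1}{60}\right) = \frac{49}{30} \approx 1.6333$)
$E = 735$ ($E = \left(-7\right) \left(-5\right) \left(9 + 12\right) = 35 \cdot 21 = 735$)
$W E = \frac{49}{30} \cdot 735 = \frac{2401}{2}$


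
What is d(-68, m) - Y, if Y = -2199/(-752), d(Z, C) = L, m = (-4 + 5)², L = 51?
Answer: 36153/752 ≈ 48.076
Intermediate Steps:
m = 1 (m = 1² = 1)
d(Z, C) = 51
Y = 2199/752 (Y = -2199*(-1/752) = 2199/752 ≈ 2.9242)
d(-68, m) - Y = 51 - 1*2199/752 = 51 - 2199/752 = 36153/752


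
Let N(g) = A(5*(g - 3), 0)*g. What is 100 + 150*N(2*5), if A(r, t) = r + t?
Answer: 52600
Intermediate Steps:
N(g) = g*(-15 + 5*g) (N(g) = (5*(g - 3) + 0)*g = (5*(-3 + g) + 0)*g = ((-15 + 5*g) + 0)*g = (-15 + 5*g)*g = g*(-15 + 5*g))
100 + 150*N(2*5) = 100 + 150*(5*(2*5)*(-3 + 2*5)) = 100 + 150*(5*10*(-3 + 10)) = 100 + 150*(5*10*7) = 100 + 150*350 = 100 + 52500 = 52600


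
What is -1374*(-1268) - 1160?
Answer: 1741072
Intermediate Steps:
-1374*(-1268) - 1160 = 1742232 - 1160 = 1741072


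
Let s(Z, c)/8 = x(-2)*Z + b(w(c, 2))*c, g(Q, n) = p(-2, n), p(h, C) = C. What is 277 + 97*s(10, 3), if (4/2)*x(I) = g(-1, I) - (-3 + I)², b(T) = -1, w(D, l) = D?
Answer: -106811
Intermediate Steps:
g(Q, n) = n
x(I) = I/2 - (-3 + I)²/2 (x(I) = (I - (-3 + I)²)/2 = I/2 - (-3 + I)²/2)
s(Z, c) = -108*Z - 8*c (s(Z, c) = 8*(((½)*(-2) - (-3 - 2)²/2)*Z - c) = 8*((-1 - ½*(-5)²)*Z - c) = 8*((-1 - ½*25)*Z - c) = 8*((-1 - 25/2)*Z - c) = 8*(-27*Z/2 - c) = 8*(-c - 27*Z/2) = -108*Z - 8*c)
277 + 97*s(10, 3) = 277 + 97*(-108*10 - 8*3) = 277 + 97*(-1080 - 24) = 277 + 97*(-1104) = 277 - 107088 = -106811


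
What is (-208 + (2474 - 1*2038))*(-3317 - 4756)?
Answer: -1840644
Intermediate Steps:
(-208 + (2474 - 1*2038))*(-3317 - 4756) = (-208 + (2474 - 2038))*(-8073) = (-208 + 436)*(-8073) = 228*(-8073) = -1840644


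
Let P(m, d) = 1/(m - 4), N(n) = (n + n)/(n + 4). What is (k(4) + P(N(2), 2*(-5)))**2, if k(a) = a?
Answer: 1369/100 ≈ 13.690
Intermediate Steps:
N(n) = 2*n/(4 + n) (N(n) = (2*n)/(4 + n) = 2*n/(4 + n))
P(m, d) = 1/(-4 + m)
(k(4) + P(N(2), 2*(-5)))**2 = (4 + 1/(-4 + 2*2/(4 + 2)))**2 = (4 + 1/(-4 + 2*2/6))**2 = (4 + 1/(-4 + 2*2*(1/6)))**2 = (4 + 1/(-4 + 2/3))**2 = (4 + 1/(-10/3))**2 = (4 - 3/10)**2 = (37/10)**2 = 1369/100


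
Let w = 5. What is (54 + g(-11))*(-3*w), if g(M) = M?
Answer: -645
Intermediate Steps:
(54 + g(-11))*(-3*w) = (54 - 11)*(-3*5) = 43*(-15) = -645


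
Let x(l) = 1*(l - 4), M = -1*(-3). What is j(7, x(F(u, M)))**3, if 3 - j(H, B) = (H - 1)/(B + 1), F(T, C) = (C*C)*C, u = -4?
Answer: 1331/64 ≈ 20.797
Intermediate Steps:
M = 3
F(T, C) = C**3 (F(T, C) = C**2*C = C**3)
x(l) = -4 + l (x(l) = 1*(-4 + l) = -4 + l)
j(H, B) = 3 - (-1 + H)/(1 + B) (j(H, B) = 3 - (H - 1)/(B + 1) = 3 - (-1 + H)/(1 + B))
j(7, x(F(u, M)))**3 = ((4 - 1*7 + 3*(-4 + 3**3))/(1 + (-4 + 3**3)))**3 = ((4 - 7 + 3*(-4 + 27))/(1 + (-4 + 27)))**3 = ((4 - 7 + 3*23)/(1 + 23))**3 = ((4 - 7 + 69)/24)**3 = ((1/24)*66)**3 = (11/4)**3 = 1331/64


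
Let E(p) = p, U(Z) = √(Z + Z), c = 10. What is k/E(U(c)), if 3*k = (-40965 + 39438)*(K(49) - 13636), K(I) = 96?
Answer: 689186*√5 ≈ 1.5411e+6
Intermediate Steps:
U(Z) = √2*√Z (U(Z) = √(2*Z) = √2*√Z)
k = 6891860 (k = ((-40965 + 39438)*(96 - 13636))/3 = (-1527*(-13540))/3 = (⅓)*20675580 = 6891860)
k/E(U(c)) = 6891860/((√2*√10)) = 6891860/((2*√5)) = 6891860*(√5/10) = 689186*√5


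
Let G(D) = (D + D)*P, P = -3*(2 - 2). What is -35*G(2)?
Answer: 0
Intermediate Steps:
P = 0 (P = -3*0 = 0)
G(D) = 0 (G(D) = (D + D)*0 = (2*D)*0 = 0)
-35*G(2) = -35*0 = 0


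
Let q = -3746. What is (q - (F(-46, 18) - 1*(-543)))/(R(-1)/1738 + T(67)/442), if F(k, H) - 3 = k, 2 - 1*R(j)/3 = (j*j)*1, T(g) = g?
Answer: -815440054/29443 ≈ -27696.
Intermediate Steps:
R(j) = 6 - 3*j² (R(j) = 6 - 3*j*j = 6 - 3*j²)
F(k, H) = 3 + k
(q - (F(-46, 18) - 1*(-543)))/(R(-1)/1738 + T(67)/442) = (-3746 - ((3 - 46) - 1*(-543)))/((6 - 3*(-1)²)/1738 + 67/442) = (-3746 - (-43 + 543))/((6 - 3*1)*(1/1738) + 67*(1/442)) = (-3746 - 1*500)/((6 - 3)*(1/1738) + 67/442) = (-3746 - 500)/(3*(1/1738) + 67/442) = -4246/(3/1738 + 67/442) = -4246/29443/192049 = -4246*192049/29443 = -815440054/29443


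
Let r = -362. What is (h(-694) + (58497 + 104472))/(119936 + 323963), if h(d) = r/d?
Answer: 56550424/154032953 ≈ 0.36713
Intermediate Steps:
h(d) = -362/d
(h(-694) + (58497 + 104472))/(119936 + 323963) = (-362/(-694) + (58497 + 104472))/(119936 + 323963) = (-362*(-1/694) + 162969)/443899 = (181/347 + 162969)*(1/443899) = (56550424/347)*(1/443899) = 56550424/154032953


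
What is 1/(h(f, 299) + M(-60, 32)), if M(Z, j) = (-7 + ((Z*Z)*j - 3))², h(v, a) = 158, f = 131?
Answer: 1/13268736258 ≈ 7.5365e-11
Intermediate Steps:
M(Z, j) = (-10 + j*Z²)² (M(Z, j) = (-7 + (Z²*j - 3))² = (-7 + (j*Z² - 3))² = (-7 + (-3 + j*Z²))² = (-10 + j*Z²)²)
1/(h(f, 299) + M(-60, 32)) = 1/(158 + (-10 + 32*(-60)²)²) = 1/(158 + (-10 + 32*3600)²) = 1/(158 + (-10 + 115200)²) = 1/(158 + 115190²) = 1/(158 + 13268736100) = 1/13268736258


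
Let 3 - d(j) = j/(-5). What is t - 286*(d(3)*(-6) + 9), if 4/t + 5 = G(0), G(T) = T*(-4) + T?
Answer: 18014/5 ≈ 3602.8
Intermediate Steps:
d(j) = 3 + j/5 (d(j) = 3 - j/(-5) = 3 - j*(-1)/5 = 3 - (-1)*j/5 = 3 + j/5)
G(T) = -3*T (G(T) = -4*T + T = -3*T)
t = -⅘ (t = 4/(-5 - 3*0) = 4/(-5 + 0) = 4/(-5) = 4*(-⅕) = -⅘ ≈ -0.80000)
t - 286*(d(3)*(-6) + 9) = -⅘ - 286*((3 + (⅕)*3)*(-6) + 9) = -⅘ - 286*((3 + ⅗)*(-6) + 9) = -⅘ - 286*((18/5)*(-6) + 9) = -⅘ - 286*(-108/5 + 9) = -⅘ - 286*(-63/5) = -⅘ + 18018/5 = 18014/5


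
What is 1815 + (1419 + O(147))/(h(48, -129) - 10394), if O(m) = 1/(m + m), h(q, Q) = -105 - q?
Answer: 5627567483/3100818 ≈ 1814.9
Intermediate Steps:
O(m) = 1/(2*m)
1815 + (1419 + O(147))/(h(48, -129) - 10394) = 1815 + (1419 + (½)/147)/((-105 - 1*48) - 10394) = 1815 + (1419 + (½)*(1/147))/((-105 - 48) - 10394) = 1815 + (1419 + 1/294)/(-153 - 10394) = 1815 + (417187/294)/(-10547) = 1815 + (417187/294)*(-1/10547) = 1815 - 417187/3100818 = 5627567483/3100818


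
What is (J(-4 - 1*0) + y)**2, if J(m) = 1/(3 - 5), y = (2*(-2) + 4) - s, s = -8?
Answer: 225/4 ≈ 56.250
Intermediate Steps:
y = 8 (y = (2*(-2) + 4) - 1*(-8) = (-4 + 4) + 8 = 0 + 8 = 8)
J(m) = -1/2 (J(m) = 1/(-2) = -1/2)
(J(-4 - 1*0) + y)**2 = (-1/2 + 8)**2 = (15/2)**2 = 225/4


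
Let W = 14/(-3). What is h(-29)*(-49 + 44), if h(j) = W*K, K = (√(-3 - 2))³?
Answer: -350*I*√5/3 ≈ -260.87*I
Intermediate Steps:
W = -14/3 (W = 14*(-⅓) = -14/3 ≈ -4.6667)
K = -5*I*√5 (K = (√(-5))³ = (I*√5)³ = -5*I*√5 ≈ -11.18*I)
h(j) = 70*I*√5/3 (h(j) = -(-70)*I*√5/3 = 70*I*√5/3)
h(-29)*(-49 + 44) = (70*I*√5/3)*(-49 + 44) = (70*I*√5/3)*(-5) = -350*I*√5/3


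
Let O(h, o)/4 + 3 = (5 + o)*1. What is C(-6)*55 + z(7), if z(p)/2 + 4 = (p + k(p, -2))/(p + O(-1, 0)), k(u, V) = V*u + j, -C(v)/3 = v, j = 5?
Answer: 14726/15 ≈ 981.73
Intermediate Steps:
C(v) = -3*v
O(h, o) = 8 + 4*o (O(h, o) = -12 + 4*((5 + o)*1) = -12 + 4*(5 + o) = -12 + (20 + 4*o) = 8 + 4*o)
k(u, V) = 5 + V*u (k(u, V) = V*u + 5 = 5 + V*u)
z(p) = -8 + 2*(5 - p)/(8 + p) (z(p) = -8 + 2*((p + (5 - 2*p))/(p + (8 + 4*0))) = -8 + 2*((5 - p)/(p + (8 + 0))) = -8 + 2*((5 - p)/(p + 8)) = -8 + 2*((5 - p)/(8 + p)) = -8 + 2*(5 - p)/(8 + p))
C(-6)*55 + z(7) = -3*(-6)*55 + 2*(-27 - 5*7)/(8 + 7) = 18*55 + 2*(-27 - 35)/15 = 990 + 2*(1/15)*(-62) = 990 - 124/15 = 14726/15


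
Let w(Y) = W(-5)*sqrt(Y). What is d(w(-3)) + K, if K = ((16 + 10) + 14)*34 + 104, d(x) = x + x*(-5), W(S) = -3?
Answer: 1464 + 12*I*sqrt(3) ≈ 1464.0 + 20.785*I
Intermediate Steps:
w(Y) = -3*sqrt(Y)
d(x) = -4*x (d(x) = x - 5*x = -4*x)
K = 1464 (K = (26 + 14)*34 + 104 = 40*34 + 104 = 1360 + 104 = 1464)
d(w(-3)) + K = -(-12)*sqrt(-3) + 1464 = -(-12)*I*sqrt(3) + 1464 = 12*I*sqrt(3) + 1464 = 1464 + 12*I*sqrt(3)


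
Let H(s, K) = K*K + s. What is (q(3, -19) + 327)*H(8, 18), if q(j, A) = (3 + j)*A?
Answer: 70716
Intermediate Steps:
H(s, K) = s + K² (H(s, K) = K² + s = s + K²)
q(j, A) = A*(3 + j)
(q(3, -19) + 327)*H(8, 18) = (-19*(3 + 3) + 327)*(8 + 18²) = (-19*6 + 327)*(8 + 324) = (-114 + 327)*332 = 213*332 = 70716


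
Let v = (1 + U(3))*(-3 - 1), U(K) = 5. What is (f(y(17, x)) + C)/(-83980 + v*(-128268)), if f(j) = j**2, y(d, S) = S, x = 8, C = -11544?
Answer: -2870/748613 ≈ -0.0038338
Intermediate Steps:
v = -24 (v = (1 + 5)*(-3 - 1) = 6*(-4) = -24)
(f(y(17, x)) + C)/(-83980 + v*(-128268)) = (8**2 - 11544)/(-83980 - 24*(-128268)) = (64 - 11544)/(-83980 + 3078432) = -11480/2994452 = -11480*1/2994452 = -2870/748613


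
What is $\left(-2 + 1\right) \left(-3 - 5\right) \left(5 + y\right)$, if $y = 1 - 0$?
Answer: $48$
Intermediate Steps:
$y = 1$ ($y = 1 + 0 = 1$)
$\left(-2 + 1\right) \left(-3 - 5\right) \left(5 + y\right) = \left(-2 + 1\right) \left(-3 - 5\right) \left(5 + 1\right) = \left(-1\right) \left(-8\right) 6 = 8 \cdot 6 = 48$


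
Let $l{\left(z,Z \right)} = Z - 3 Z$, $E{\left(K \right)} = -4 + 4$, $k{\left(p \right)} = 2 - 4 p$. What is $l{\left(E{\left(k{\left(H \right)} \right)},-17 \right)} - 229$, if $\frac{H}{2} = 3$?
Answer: $-195$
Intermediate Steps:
$H = 6$ ($H = 2 \cdot 3 = 6$)
$E{\left(K \right)} = 0$
$l{\left(z,Z \right)} = - 2 Z$
$l{\left(E{\left(k{\left(H \right)} \right)},-17 \right)} - 229 = \left(-2\right) \left(-17\right) - 229 = 34 - 229 = -195$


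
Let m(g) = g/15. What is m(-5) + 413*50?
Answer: 61949/3 ≈ 20650.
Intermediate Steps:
m(g) = g/15 (m(g) = g*(1/15) = g/15)
m(-5) + 413*50 = (1/15)*(-5) + 413*50 = -1/3 + 20650 = 61949/3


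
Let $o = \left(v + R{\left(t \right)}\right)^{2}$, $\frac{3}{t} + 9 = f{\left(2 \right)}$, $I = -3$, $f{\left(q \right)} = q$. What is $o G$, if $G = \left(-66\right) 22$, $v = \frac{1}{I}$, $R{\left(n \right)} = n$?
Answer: $- \frac{123904}{147} \approx -842.88$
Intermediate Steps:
$t = - \frac{3}{7}$ ($t = \frac{3}{-9 + 2} = \frac{3}{-7} = 3 \left(- \frac{1}{7}\right) = - \frac{3}{7} \approx -0.42857$)
$v = - \frac{1}{3}$ ($v = \frac{1}{-3} = - \frac{1}{3} \approx -0.33333$)
$o = \frac{256}{441}$ ($o = \left(- \frac{1}{3} - \frac{3}{7}\right)^{2} = \left(- \frac{16}{21}\right)^{2} = \frac{256}{441} \approx 0.5805$)
$G = -1452$
$o G = \frac{256}{441} \left(-1452\right) = - \frac{123904}{147}$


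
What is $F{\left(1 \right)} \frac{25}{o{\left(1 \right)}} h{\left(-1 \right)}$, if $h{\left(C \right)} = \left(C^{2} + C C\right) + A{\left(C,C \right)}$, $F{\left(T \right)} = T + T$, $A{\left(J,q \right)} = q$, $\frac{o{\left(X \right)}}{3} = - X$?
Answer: $- \frac{50}{3} \approx -16.667$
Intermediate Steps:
$o{\left(X \right)} = - 3 X$ ($o{\left(X \right)} = 3 \left(- X\right) = - 3 X$)
$F{\left(T \right)} = 2 T$
$h{\left(C \right)} = C + 2 C^{2}$ ($h{\left(C \right)} = \left(C^{2} + C C\right) + C = \left(C^{2} + C^{2}\right) + C = 2 C^{2} + C = C + 2 C^{2}$)
$F{\left(1 \right)} \frac{25}{o{\left(1 \right)}} h{\left(-1 \right)} = 2 \cdot 1 \frac{25}{\left(-3\right) 1} \left(- (1 + 2 \left(-1\right))\right) = 2 \frac{25}{-3} \left(- (1 - 2)\right) = 2 \cdot 25 \left(- \frac{1}{3}\right) \left(\left(-1\right) \left(-1\right)\right) = 2 \left(- \frac{25}{3}\right) 1 = \left(- \frac{50}{3}\right) 1 = - \frac{50}{3}$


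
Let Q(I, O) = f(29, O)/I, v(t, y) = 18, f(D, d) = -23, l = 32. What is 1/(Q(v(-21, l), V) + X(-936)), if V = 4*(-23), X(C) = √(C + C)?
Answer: -414/607057 - 3888*I*√13/607057 ≈ -0.00068198 - 0.023092*I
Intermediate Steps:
X(C) = √2*√C (X(C) = √(2*C) = √2*√C)
V = -92
Q(I, O) = -23/I
1/(Q(v(-21, l), V) + X(-936)) = 1/(-23/18 + √2*√(-936)) = 1/(-23*1/18 + √2*(6*I*√26)) = 1/(-23/18 + 12*I*√13)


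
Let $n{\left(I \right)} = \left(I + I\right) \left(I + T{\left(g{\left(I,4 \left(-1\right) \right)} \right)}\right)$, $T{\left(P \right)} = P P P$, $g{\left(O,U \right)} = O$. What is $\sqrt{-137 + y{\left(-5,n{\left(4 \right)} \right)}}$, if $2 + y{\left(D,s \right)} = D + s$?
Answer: $20$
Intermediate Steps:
$T{\left(P \right)} = P^{3}$ ($T{\left(P \right)} = P^{2} P = P^{3}$)
$n{\left(I \right)} = 2 I \left(I + I^{3}\right)$ ($n{\left(I \right)} = \left(I + I\right) \left(I + I^{3}\right) = 2 I \left(I + I^{3}\right)$)
$y{\left(D,s \right)} = -2 + D + s$ ($y{\left(D,s \right)} = -2 + \left(D + s\right) = -2 + D + s$)
$\sqrt{-137 + y{\left(-5,n{\left(4 \right)} \right)}} = \sqrt{-137 - \left(7 - 2 \cdot 4^{2} \left(1 + 4^{2}\right)\right)} = \sqrt{-137 - \left(7 - 32 \left(1 + 16\right)\right)} = \sqrt{-137 - \left(7 - 544\right)} = \sqrt{-137 - -537} = \sqrt{-137 + 537} = \sqrt{400} = 20$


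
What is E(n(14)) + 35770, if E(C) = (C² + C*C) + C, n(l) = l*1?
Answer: 36176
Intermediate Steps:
n(l) = l
E(C) = C + 2*C² (E(C) = (C² + C²) + C = 2*C² + C = C + 2*C²)
E(n(14)) + 35770 = 14*(1 + 2*14) + 35770 = 14*(1 + 28) + 35770 = 14*29 + 35770 = 406 + 35770 = 36176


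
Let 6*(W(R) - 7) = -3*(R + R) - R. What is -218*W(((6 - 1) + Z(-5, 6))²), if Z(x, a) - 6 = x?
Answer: 7630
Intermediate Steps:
Z(x, a) = 6 + x
W(R) = 7 - 7*R/6 (W(R) = 7 + (-3*(R + R) - R)/6 = 7 + (-6*R - R)/6 = 7 + (-7*R)/6 = 7 - 7*R/6)
-218*W(((6 - 1) + Z(-5, 6))²) = -218*(7 - 7*((6 - 1) + (6 - 5))²/6) = -218*(7 - 7*(5 + 1)²/6) = -218*(7 - 7/6*6²) = -218*(7 - 7/6*36) = -218*(7 - 42) = -218*(-35) = 7630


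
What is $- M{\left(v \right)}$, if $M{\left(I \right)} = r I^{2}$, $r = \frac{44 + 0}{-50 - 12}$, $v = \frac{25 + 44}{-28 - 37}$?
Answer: $\frac{104742}{130975} \approx 0.79971$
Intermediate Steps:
$v = - \frac{69}{65}$ ($v = \frac{69}{-65} = 69 \left(- \frac{1}{65}\right) = - \frac{69}{65} \approx -1.0615$)
$r = - \frac{22}{31}$ ($r = \frac{44}{-62} = 44 \left(- \frac{1}{62}\right) = - \frac{22}{31} \approx -0.70968$)
$M{\left(I \right)} = - \frac{22 I^{2}}{31}$
$- M{\left(v \right)} = - \frac{\left(-22\right) \left(- \frac{69}{65}\right)^{2}}{31} = - \frac{\left(-22\right) 4761}{31 \cdot 4225} = \left(-1\right) \left(- \frac{104742}{130975}\right) = \frac{104742}{130975}$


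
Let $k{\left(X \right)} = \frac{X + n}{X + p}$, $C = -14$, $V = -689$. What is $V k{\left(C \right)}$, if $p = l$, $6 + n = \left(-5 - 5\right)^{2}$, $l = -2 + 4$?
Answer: $\frac{13780}{3} \approx 4593.3$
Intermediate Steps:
$l = 2$
$n = 94$ ($n = -6 + \left(-5 - 5\right)^{2} = -6 + \left(-10\right)^{2} = -6 + 100 = 94$)
$p = 2$
$k{\left(X \right)} = \frac{94 + X}{2 + X}$ ($k{\left(X \right)} = \frac{X + 94}{X + 2} = \frac{94 + X}{2 + X}$)
$V k{\left(C \right)} = - 689 \frac{94 - 14}{2 - 14} = - 689 \frac{1}{-12} \cdot 80 = - 689 \left(\left(- \frac{1}{12}\right) 80\right) = \left(-689\right) \left(- \frac{20}{3}\right) = \frac{13780}{3}$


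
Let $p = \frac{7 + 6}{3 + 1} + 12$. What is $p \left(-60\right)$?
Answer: $-915$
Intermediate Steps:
$p = \frac{61}{4}$ ($p = \frac{13}{4} + 12 = \frac{61}{4} \approx 15.25$)
$p \left(-60\right) = \frac{61}{4} \left(-60\right) = -915$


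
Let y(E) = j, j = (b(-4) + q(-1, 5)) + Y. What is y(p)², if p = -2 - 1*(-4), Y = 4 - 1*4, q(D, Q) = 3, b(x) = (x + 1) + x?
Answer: 16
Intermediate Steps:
b(x) = 1 + 2*x (b(x) = (1 + x) + x = 1 + 2*x)
Y = 0 (Y = 4 - 4 = 0)
p = 2 (p = -2 + 4 = 2)
j = -4 (j = ((1 + 2*(-4)) + 3) + 0 = ((1 - 8) + 3) + 0 = (-7 + 3) + 0 = -4 + 0 = -4)
y(E) = -4
y(p)² = (-4)² = 16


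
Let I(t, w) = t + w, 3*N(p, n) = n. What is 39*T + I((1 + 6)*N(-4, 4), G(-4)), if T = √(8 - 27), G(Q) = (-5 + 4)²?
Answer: 31/3 + 39*I*√19 ≈ 10.333 + 170.0*I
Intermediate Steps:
G(Q) = 1 (G(Q) = (-1)² = 1)
T = I*√19 (T = √(-19) = I*√19 ≈ 4.3589*I)
N(p, n) = n/3
39*T + I((1 + 6)*N(-4, 4), G(-4)) = 39*(I*√19) + ((1 + 6)*((⅓)*4) + 1) = 39*I*√19 + (7*(4/3) + 1) = 39*I*√19 + (28/3 + 1) = 39*I*√19 + 31/3 = 31/3 + 39*I*√19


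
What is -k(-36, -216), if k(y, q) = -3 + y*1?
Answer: 39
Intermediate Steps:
k(y, q) = -3 + y
-k(-36, -216) = -(-3 - 36) = -1*(-39) = 39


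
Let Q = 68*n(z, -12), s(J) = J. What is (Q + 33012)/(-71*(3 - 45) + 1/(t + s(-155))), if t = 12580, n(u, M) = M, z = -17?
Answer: 400035300/37051351 ≈ 10.797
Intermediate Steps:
Q = -816 (Q = 68*(-12) = -816)
(Q + 33012)/(-71*(3 - 45) + 1/(t + s(-155))) = (-816 + 33012)/(-71*(3 - 45) + 1/(12580 - 155)) = 32196/(-71*(-42) + 1/12425) = 32196/(2982 + 1/12425) = 32196/(37051351/12425) = 32196*(12425/37051351) = 400035300/37051351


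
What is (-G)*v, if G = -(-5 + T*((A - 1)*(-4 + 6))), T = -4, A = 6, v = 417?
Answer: -18765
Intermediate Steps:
G = 45 (G = -(-5 - 4*(6 - 1)*(-4 + 6)) = -(-5 - 20*2) = -(-5 - 4*10) = -(-5 - 40) = -1*(-45) = 45)
(-G)*v = -1*45*417 = -45*417 = -18765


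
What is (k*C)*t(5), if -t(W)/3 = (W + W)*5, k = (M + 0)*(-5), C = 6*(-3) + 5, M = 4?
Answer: -39000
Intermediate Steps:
C = -13 (C = -18 + 5 = -13)
k = -20 (k = (4 + 0)*(-5) = 4*(-5) = -20)
t(W) = -30*W (t(W) = -3*(W + W)*5 = -3*2*W*5 = -30*W)
(k*C)*t(5) = (-20*(-13))*(-30*5) = 260*(-150) = -39000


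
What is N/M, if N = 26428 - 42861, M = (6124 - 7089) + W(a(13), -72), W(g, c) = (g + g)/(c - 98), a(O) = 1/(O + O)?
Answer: 36316930/2132651 ≈ 17.029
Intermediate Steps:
a(O) = 1/(2*O)
W(g, c) = 2*g/(-98 + c) (W(g, c) = (2*g)/(-98 + c) = 2*g/(-98 + c))
M = -2132651/2210 (M = (6124 - 7089) + 2*((½)/13)/(-98 - 72) = -965 + 2*((½)*(1/13))/(-170) = -965 + 2*(1/26)*(-1/170) = -965 - 1/2210 = -2132651/2210 ≈ -965.00)
N = -16433
N/M = -16433/(-2132651/2210) = -16433*(-2210/2132651) = 36316930/2132651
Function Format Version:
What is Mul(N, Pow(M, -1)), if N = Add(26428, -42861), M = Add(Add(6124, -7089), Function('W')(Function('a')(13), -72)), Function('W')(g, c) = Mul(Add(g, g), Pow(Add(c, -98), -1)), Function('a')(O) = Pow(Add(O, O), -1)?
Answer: Rational(36316930, 2132651) ≈ 17.029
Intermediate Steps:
Function('a')(O) = Mul(Rational(1, 2), Pow(O, -1)) (Function('a')(O) = Pow(Mul(2, O), -1) = Mul(Rational(1, 2), Pow(O, -1)))
Function('W')(g, c) = Mul(2, g, Pow(Add(-98, c), -1)) (Function('W')(g, c) = Mul(Mul(2, g), Pow(Add(-98, c), -1)) = Mul(2, g, Pow(Add(-98, c), -1)))
M = Rational(-2132651, 2210) (M = Add(Add(6124, -7089), Mul(2, Mul(Rational(1, 2), Pow(13, -1)), Pow(Add(-98, -72), -1))) = Add(-965, Mul(2, Mul(Rational(1, 2), Rational(1, 13)), Pow(-170, -1))) = Add(-965, Mul(2, Rational(1, 26), Rational(-1, 170))) = Add(-965, Rational(-1, 2210)) = Rational(-2132651, 2210) ≈ -965.00)
N = -16433
Mul(N, Pow(M, -1)) = Mul(-16433, Pow(Rational(-2132651, 2210), -1)) = Mul(-16433, Rational(-2210, 2132651)) = Rational(36316930, 2132651)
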